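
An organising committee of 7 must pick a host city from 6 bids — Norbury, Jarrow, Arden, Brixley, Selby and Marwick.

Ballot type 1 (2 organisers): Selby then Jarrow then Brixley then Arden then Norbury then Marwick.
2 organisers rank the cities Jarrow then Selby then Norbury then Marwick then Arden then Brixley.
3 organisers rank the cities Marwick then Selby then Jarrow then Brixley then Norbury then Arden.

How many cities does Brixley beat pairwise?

2

Brixley against each rival (7 organisers):
Brixley vs Norbury: Brixley is ranked higher on 2+3 = 5 ballots, Norbury on 2. Brixley wins 5–2.
Brixley vs Jarrow: Jarrow, 7–0.
Brixley vs Arden: Brixley is ranked higher on 2+3 = 5 ballots, Arden on 2. Brixley wins 5–2.
Brixley–Selby: Selby 7–0.
Brixley vs Marwick: Marwick, 5–2.
Brixley beats Norbury, Arden; loses to Jarrow, Selby, Marwick — 2 pairwise wins.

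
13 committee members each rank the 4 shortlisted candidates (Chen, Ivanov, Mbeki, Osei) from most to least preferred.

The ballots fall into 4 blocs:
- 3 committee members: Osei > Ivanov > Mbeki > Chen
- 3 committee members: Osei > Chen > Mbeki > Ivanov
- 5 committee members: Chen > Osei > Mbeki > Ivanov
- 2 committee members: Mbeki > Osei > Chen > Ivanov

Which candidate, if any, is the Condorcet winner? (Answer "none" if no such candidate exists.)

Check each pair by majority over 13 ballots:
Chen vs Ivanov: Chen preferred on 3+5+2 = 10 ballots; Chen wins 10–3.
Chen vs Mbeki: 8 to 5, Chen.
Chen–Osei: Osei 8–5.
Ivanov vs Mbeki: Ivanov is ranked higher on 3 ballots, Mbeki on 10. Mbeki wins 10–3.
Ivanov vs Osei: Osei, 13–0.
Mbeki vs Osei: Mbeki preferred on 2 ballots; Osei wins 11–2.
Osei beats each of Chen, Ivanov, Mbeki — Osei is the Condorcet winner.

Osei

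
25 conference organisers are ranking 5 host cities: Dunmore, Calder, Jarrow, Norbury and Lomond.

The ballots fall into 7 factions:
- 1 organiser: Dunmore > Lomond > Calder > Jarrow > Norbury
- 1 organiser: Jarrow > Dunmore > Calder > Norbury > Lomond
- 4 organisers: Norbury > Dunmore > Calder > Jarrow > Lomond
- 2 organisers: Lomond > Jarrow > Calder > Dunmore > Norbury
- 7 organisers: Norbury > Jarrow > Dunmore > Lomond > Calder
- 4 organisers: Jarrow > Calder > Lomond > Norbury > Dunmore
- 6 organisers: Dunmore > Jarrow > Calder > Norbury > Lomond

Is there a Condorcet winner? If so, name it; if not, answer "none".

Check each pair by majority over 25 ballots:
Dunmore vs Calder: Dunmore is ranked higher on 1+1+4+7+6 = 19 ballots, Calder on 6. Dunmore wins 19–6.
Dunmore vs Jarrow: 11 to 14, Jarrow.
Dunmore vs Norbury: Dunmore is ranked higher on 1+1+2+6 = 10 ballots, Norbury on 15. Norbury wins 15–10.
Dunmore vs Lomond: Dunmore is ranked higher on 1+1+4+7+6 = 19 ballots, Lomond on 6. Dunmore wins 19–6.
Calder vs Jarrow: Calder is ranked higher on 1+4 = 5 ballots, Jarrow on 20. Jarrow wins 20–5.
Calder vs Norbury: Calder preferred on 1+1+2+4+6 = 14 ballots; Calder wins 14–11.
Calder vs Lomond: 1+4+4+6 = 15 for Calder, 10 for Lomond — Calder by 15–10.
Jarrow vs Norbury: Jarrow is ranked higher on 1+1+2+4+6 = 14 ballots, Norbury on 11. Jarrow wins 14–11.
Jarrow vs Lomond: Jarrow is ranked higher on 1+4+7+4+6 = 22 ballots, Lomond on 3. Jarrow wins 22–3.
Norbury vs Lomond: 18 to 7, Norbury.
Jarrow beats each of Dunmore, Calder, Norbury, Lomond — Jarrow is the Condorcet winner.

Jarrow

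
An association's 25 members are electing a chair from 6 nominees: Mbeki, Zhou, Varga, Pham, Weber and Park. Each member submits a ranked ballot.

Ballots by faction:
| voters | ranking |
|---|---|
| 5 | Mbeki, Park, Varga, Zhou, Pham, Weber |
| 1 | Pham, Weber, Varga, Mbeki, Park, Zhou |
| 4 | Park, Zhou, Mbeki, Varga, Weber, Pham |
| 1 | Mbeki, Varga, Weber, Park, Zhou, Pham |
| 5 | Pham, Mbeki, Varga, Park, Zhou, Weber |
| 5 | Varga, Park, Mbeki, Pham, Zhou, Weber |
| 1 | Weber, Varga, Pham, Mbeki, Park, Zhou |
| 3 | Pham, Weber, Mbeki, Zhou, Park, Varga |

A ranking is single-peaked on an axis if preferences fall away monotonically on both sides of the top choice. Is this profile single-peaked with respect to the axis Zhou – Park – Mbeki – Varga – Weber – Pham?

no

Axis positions: Zhou=1, Park=2, Mbeki=3, Varga=4, Weber=5, Pham=6.
Faction 1: ranking walks positions 3-2-4-1-6-5; Pham is ranked above Weber even though Weber lies between Pham and the peak Mbeki on the axis — preferences dip and rise again. Not single-peaked.
Faction 2 (peak Pham at position 6): ranking walks positions 6-5-4-3-2-1, expanding outward from the peak — single-peaked.
Faction 3 (peak Park at position 2): ranking walks positions 2-1-3-4-5-6, expanding outward from the peak — single-peaked.
Faction 4 (peak Mbeki at position 3): ranking walks positions 3-4-5-2-1-6, expanding outward from the peak — single-peaked.
Faction 5: ranking walks positions 6-3-4-2-1-5; Mbeki is ranked above Weber even though Weber lies between Mbeki and the peak Pham on the axis — preferences dip and rise again. Not single-peaked.
Faction 6: ranking walks positions 4-2-3-6-1-5; Park is ranked above Mbeki even though Mbeki lies between Park and the peak Varga on the axis — preferences dip and rise again. Not single-peaked.
Faction 7 (peak Weber at position 5): ranking walks positions 5-4-6-3-2-1, expanding outward from the peak — single-peaked.
Faction 8: ranking walks positions 6-5-3-1-2-4; Mbeki is ranked above Varga even though Varga lies between Mbeki and the peak Pham on the axis — preferences dip and rise again. Not single-peaked.
Faction 1 violates single-peakedness, so the profile is not single-peaked on this axis.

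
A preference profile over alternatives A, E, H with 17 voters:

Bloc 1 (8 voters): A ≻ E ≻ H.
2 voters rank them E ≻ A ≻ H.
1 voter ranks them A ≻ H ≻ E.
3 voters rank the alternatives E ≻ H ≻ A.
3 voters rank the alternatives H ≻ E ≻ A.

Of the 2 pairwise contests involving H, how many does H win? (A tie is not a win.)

0

H against each rival (17 voters):
H vs A: A wins 11–6.
H–E: E 13–4.
H beats no one; loses to A, E — 0 pairwise wins.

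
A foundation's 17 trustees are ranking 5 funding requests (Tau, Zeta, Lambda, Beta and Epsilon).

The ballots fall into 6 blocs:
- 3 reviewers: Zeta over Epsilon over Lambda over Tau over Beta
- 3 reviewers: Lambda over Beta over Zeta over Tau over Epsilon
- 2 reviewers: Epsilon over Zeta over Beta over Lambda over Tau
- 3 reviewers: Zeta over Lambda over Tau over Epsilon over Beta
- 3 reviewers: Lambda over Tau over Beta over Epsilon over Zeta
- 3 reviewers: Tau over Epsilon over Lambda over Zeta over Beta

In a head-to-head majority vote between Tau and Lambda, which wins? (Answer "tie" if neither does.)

Lambda

Ballots ranking Tau above Lambda: 3.
Ballots ranking Lambda above Tau: 17 − 3 = 14.
Lambda wins the head-to-head 14–3.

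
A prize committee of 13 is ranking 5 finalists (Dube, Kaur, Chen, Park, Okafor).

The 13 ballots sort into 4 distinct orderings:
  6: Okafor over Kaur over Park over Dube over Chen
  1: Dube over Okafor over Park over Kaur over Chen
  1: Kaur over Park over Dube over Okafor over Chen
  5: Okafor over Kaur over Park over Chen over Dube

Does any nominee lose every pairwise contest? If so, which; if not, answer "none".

Pairwise majorities:
Dube vs Kaur: Kaur, 12–1.
Dube vs Chen: Dube, 8–5.
Dube–Park: Park 12–1.
Dube vs Okafor: Okafor, 11–2.
Kaur vs Chen: Kaur preferred on 6+1+1+5 = 13 ballots; Kaur wins 13–0.
Kaur vs Park: Kaur wins 12–1.
Kaur vs Okafor: Okafor, 12–1.
Chen vs Park: 0 to 13, Park.
Chen vs Okafor: Chen is ranked higher on 0 ballots, Okafor on 13. Okafor wins 13–0.
Park–Okafor: Okafor 12–1.
Only Chen has no wins; Chen is the Condorcet loser.

Chen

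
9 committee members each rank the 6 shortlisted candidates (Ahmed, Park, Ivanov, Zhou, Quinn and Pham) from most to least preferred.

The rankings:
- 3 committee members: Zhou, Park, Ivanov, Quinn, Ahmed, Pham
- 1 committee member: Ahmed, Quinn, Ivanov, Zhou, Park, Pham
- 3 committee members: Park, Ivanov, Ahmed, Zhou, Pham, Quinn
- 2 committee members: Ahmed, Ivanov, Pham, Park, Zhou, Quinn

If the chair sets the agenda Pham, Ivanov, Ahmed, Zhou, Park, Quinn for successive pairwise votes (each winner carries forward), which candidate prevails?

Park

Round 1: Pham vs Ivanov — 0–9, Ivanov advances.
Round 2: Ivanov vs Ahmed — 6–3, Ivanov advances.
Round 3: Ivanov vs Zhou — 6–3, Ivanov advances.
Round 4: Ivanov vs Park — 3–6, Park advances.
Round 5: Park vs Quinn — 8–1, Park advances.
Park survives the agenda.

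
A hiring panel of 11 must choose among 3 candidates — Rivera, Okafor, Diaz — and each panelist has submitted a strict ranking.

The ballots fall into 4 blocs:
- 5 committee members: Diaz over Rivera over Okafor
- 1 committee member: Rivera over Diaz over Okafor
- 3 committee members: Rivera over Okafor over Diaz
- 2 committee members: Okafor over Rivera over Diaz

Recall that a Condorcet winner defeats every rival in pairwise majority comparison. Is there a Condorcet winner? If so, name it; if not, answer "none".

Head-to-head results (11 committee members):
Rivera vs Okafor: Rivera, 9–2.
Rivera vs Diaz: Rivera, 6–5.
Okafor vs Diaz: Diaz, 6–5.
Rivera defeats every rival head-to-head and is the Condorcet winner.

Rivera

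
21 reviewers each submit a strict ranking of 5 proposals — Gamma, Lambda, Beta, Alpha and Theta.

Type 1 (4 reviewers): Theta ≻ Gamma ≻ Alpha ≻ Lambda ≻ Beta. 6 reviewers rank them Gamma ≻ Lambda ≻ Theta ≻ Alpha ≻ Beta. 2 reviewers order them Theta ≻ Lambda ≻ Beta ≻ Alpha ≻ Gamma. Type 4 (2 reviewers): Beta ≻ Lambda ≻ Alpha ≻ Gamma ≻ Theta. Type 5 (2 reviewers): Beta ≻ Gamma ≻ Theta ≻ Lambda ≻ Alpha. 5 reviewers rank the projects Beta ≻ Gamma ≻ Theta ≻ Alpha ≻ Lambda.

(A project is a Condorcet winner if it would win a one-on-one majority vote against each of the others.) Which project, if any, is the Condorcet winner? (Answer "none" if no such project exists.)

none

Pairwise majorities:
Gamma vs Lambda: 4+6+2+5 = 17 for Gamma, 4 for Lambda — Gamma by 17–4.
Gamma vs Beta: 4+6 = 10 for Gamma, 11 for Beta — Beta by 11–10.
Gamma vs Alpha: 17 to 4, Gamma.
Gamma vs Theta: 15 to 6, Gamma.
Lambda vs Beta: 4+6+2 = 12 for Lambda, 9 for Beta — Lambda by 12–9.
Lambda vs Alpha: Lambda is ranked higher on 6+2+2+2 = 12 ballots, Alpha on 9. Lambda wins 12–9.
Lambda vs Theta: 6+2 = 8 for Lambda, 13 for Theta — Theta by 13–8.
Beta vs Alpha: 2+2+2+5 = 11 for Beta, 10 for Alpha — Beta by 11–10.
Beta vs Theta: Beta preferred on 2+2+5 = 9 ballots; Theta wins 12–9.
Alpha vs Theta: 2 to 19, Theta.
No project is unbeaten: Gamma loses to Beta; Lambda loses to Gamma; Beta loses to Lambda; Alpha loses to Gamma; Theta loses to Gamma. In particular Gamma beats Lambda beats Beta beats Gamma is a majority cycle — no Condorcet winner exists.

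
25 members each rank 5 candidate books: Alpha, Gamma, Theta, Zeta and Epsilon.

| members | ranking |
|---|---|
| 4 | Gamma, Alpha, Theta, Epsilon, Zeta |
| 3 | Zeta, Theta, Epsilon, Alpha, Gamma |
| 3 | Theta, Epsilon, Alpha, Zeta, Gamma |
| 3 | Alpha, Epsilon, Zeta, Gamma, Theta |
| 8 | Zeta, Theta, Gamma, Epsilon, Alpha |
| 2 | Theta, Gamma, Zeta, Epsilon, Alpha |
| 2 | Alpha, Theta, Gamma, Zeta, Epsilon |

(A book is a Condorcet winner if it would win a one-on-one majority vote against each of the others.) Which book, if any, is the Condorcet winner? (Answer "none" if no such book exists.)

Pairwise majorities:
Alpha vs Gamma: Gamma, 14–11.
Alpha vs Theta: Theta wins 16–9.
Alpha vs Zeta: Zeta wins 13–12.
Alpha vs Epsilon: Epsilon wins 16–9.
Gamma vs Theta: Theta, 18–7.
Gamma vs Zeta: 8 to 17, Zeta.
Gamma–Epsilon: Gamma 16–9.
Theta vs Zeta: Zeta wins 14–11.
Theta vs Epsilon: Theta wins 22–3.
Zeta vs Epsilon: Zeta, 15–10.
Zeta defeats every rival head-to-head and is the Condorcet winner.

Zeta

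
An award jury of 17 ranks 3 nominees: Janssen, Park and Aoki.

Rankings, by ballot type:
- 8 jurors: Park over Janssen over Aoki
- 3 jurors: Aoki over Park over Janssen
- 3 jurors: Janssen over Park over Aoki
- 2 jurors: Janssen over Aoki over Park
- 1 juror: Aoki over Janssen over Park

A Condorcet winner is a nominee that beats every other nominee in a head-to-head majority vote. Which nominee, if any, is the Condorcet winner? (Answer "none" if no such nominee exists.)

Park

Pairwise majorities:
Janssen vs Park: Janssen preferred on 3+2+1 = 6 ballots; Park wins 11–6.
Janssen vs Aoki: Janssen preferred on 8+3+2 = 13 ballots; Janssen wins 13–4.
Park vs Aoki: Park is ranked higher on 8+3 = 11 ballots, Aoki on 6. Park wins 11–6.
Park beats each of Janssen, Aoki — Park is the Condorcet winner.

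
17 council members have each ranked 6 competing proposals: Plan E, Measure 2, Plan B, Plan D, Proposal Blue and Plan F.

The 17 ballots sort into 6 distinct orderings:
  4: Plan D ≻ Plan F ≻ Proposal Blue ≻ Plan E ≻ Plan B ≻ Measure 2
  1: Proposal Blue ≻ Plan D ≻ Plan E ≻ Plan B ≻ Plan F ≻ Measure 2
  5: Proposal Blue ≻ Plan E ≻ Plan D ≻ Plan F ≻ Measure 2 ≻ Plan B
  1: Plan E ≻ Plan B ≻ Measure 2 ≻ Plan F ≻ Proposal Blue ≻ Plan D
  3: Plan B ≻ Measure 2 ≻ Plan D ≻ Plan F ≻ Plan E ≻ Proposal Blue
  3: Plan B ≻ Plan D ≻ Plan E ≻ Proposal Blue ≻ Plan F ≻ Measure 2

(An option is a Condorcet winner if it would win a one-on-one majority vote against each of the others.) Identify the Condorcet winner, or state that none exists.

Plan D

Check each pair by majority over 17 ballots:
Plan E vs Measure 2: 14 to 3, Plan E.
Plan E vs Plan B: Plan E preferred on 4+1+5+1 = 11 ballots; Plan E wins 11–6.
Plan E vs Plan D: 5+1 = 6 for Plan E, 11 for Plan D — Plan D by 11–6.
Plan E vs Proposal Blue: Plan E is ranked higher on 1+3+3 = 7 ballots, Proposal Blue on 10. Proposal Blue wins 10–7.
Plan E vs Plan F: Plan E is ranked higher on 1+5+1+3 = 10 ballots, Plan F on 7. Plan E wins 10–7.
Measure 2 vs Plan B: 5 to 12, Plan B.
Measure 2 vs Plan D: 4 to 13, Plan D.
Measure 2 vs Proposal Blue: 1+3 = 4 for Measure 2, 13 for Proposal Blue — Proposal Blue by 13–4.
Measure 2 vs Plan F: 1+3 = 4 for Measure 2, 13 for Plan F — Plan F by 13–4.
Plan B vs Plan D: Plan B preferred on 1+3+3 = 7 ballots; Plan D wins 10–7.
Plan B vs Proposal Blue: Plan B is ranked higher on 1+3+3 = 7 ballots, Proposal Blue on 10. Proposal Blue wins 10–7.
Plan B vs Plan F: Plan B is ranked higher on 1+1+3+3 = 8 ballots, Plan F on 9. Plan F wins 9–8.
Plan D vs Proposal Blue: Plan D preferred on 4+3+3 = 10 ballots; Plan D wins 10–7.
Plan D vs Plan F: Plan D preferred on 4+1+5+3+3 = 16 ballots; Plan D wins 16–1.
Proposal Blue vs Plan F: Proposal Blue is ranked higher on 1+5+3 = 9 ballots, Plan F on 8. Proposal Blue wins 9–8.
Only Plan D has no losses; Plan D is the Condorcet winner.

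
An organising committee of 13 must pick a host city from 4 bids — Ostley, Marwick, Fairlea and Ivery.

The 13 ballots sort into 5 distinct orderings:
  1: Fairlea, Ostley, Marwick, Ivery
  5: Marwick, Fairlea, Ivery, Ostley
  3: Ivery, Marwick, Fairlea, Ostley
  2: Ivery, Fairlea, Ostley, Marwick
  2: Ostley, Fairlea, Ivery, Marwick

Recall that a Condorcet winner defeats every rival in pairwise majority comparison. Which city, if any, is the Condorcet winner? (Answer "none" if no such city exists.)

none

Head-to-head results (13 organisers):
Ostley–Marwick: Marwick 8–5.
Ostley vs Fairlea: 2 for Ostley, 11 for Fairlea — Fairlea by 11–2.
Ostley vs Ivery: 1+2 = 3 for Ostley, 10 for Ivery — Ivery by 10–3.
Marwick vs Fairlea: 5+3 = 8 for Marwick, 5 for Fairlea — Marwick by 8–5.
Marwick vs Ivery: Marwick is ranked higher on 1+5 = 6 ballots, Ivery on 7. Ivery wins 7–6.
Fairlea vs Ivery: 1+5+2 = 8 for Fairlea, 5 for Ivery — Fairlea by 8–5.
Every city loses at least once (Ostley loses to Marwick; Marwick loses to Ivery; Fairlea loses to Marwick; Ivery loses to Fairlea). The majority relation contains the cycle Marwick beats Fairlea beats Ivery beats Marwick, so there is no Condorcet winner.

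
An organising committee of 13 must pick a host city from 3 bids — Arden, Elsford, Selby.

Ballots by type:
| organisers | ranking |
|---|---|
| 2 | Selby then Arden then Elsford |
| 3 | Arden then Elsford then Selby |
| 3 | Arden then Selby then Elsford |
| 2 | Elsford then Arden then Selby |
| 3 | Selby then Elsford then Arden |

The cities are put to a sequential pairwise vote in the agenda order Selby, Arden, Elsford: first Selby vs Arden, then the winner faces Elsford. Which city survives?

Arden

Round 1: Selby vs Arden — 5–8, Arden advances.
Round 2: Arden vs Elsford — 8–5, Arden advances.
Arden survives the agenda.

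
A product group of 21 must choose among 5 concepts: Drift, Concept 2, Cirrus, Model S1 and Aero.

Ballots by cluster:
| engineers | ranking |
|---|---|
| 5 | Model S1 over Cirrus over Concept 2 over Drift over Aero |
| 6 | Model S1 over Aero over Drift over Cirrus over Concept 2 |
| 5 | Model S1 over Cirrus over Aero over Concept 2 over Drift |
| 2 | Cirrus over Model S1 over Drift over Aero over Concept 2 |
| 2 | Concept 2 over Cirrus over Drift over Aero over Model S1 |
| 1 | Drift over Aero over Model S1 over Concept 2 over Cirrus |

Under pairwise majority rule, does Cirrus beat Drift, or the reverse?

Ballots ranking Cirrus above Drift: 5 + 5 + 2 + 2 = 14.
Ballots ranking Drift above Cirrus: 21 − 14 = 7.
Cirrus wins the head-to-head 14–7.

Cirrus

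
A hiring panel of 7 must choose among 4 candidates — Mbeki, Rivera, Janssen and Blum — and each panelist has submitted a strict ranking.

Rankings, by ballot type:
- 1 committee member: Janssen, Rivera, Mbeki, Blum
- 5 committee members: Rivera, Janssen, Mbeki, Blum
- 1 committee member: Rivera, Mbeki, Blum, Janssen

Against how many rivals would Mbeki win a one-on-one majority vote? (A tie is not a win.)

1

Mbeki against each rival (7 committee members):
Mbeki vs Rivera: Rivera wins 7–0.
Mbeki vs Janssen: Mbeki is ranked higher on 1 ballot, Janssen on 6. Janssen wins 6–1.
Mbeki vs Blum: 7 to 0, Mbeki.
Mbeki beats Blum; loses to Rivera, Janssen — 1 pairwise win.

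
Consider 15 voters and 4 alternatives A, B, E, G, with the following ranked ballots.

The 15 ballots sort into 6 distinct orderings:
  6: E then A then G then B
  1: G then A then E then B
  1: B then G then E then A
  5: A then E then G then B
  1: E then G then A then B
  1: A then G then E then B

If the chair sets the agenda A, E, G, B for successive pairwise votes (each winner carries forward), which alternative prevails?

Round 1: A vs E — 7–8, E advances.
Round 2: E vs G — 12–3, E advances.
Round 3: E vs B — 14–1, E advances.
The agenda winner is E.

E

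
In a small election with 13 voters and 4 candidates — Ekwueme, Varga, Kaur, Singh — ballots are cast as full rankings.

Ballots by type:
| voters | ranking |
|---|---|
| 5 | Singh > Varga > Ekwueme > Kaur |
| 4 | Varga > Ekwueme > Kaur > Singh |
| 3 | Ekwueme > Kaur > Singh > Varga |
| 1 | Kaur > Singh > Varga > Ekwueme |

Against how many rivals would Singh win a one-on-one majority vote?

Singh against each rival (13 voters):
Singh vs Ekwueme: Ekwueme, 7–6.
Singh–Varga: Singh 9–4.
Singh vs Kaur: Singh is ranked higher on 5 ballots, Kaur on 8. Kaur wins 8–5.
Singh beats Varga; loses to Ekwueme, Kaur — 1 pairwise win.

1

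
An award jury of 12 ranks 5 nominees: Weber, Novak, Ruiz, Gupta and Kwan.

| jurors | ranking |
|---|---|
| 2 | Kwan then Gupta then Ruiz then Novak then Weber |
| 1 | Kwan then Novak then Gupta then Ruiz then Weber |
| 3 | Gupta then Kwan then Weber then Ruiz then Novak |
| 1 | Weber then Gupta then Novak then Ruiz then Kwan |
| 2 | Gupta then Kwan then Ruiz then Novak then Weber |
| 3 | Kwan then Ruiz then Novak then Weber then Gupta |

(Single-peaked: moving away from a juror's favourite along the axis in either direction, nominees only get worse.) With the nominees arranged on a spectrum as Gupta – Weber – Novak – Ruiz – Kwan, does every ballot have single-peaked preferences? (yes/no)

Axis positions: Gupta=1, Weber=2, Novak=3, Ruiz=4, Kwan=5.
Group 1: ranking walks positions 5-1-4-3-2; Gupta is ranked above Ruiz even though Ruiz lies between Gupta and the peak Kwan on the axis — preferences dip and rise again. Not single-peaked.
Group 2: ranking walks positions 5-3-1-4-2; Novak is ranked above Ruiz even though Ruiz lies between Novak and the peak Kwan on the axis — preferences dip and rise again. Not single-peaked.
Group 3: ranking walks positions 1-5-2-4-3; Kwan is ranked above Weber even though Weber lies between Kwan and the peak Gupta on the axis — preferences dip and rise again. Not single-peaked.
Group 4 (peak Weber at position 2): ranking walks positions 2-1-3-4-5, expanding outward from the peak — single-peaked.
Group 5: ranking walks positions 1-5-4-3-2; Kwan is ranked above Weber even though Weber lies between Kwan and the peak Gupta on the axis — preferences dip and rise again. Not single-peaked.
Group 6 (peak Kwan at position 5): ranking walks positions 5-4-3-2-1, expanding outward from the peak — single-peaked.
Group 1 violates single-peakedness, so the profile is not single-peaked on this axis.

no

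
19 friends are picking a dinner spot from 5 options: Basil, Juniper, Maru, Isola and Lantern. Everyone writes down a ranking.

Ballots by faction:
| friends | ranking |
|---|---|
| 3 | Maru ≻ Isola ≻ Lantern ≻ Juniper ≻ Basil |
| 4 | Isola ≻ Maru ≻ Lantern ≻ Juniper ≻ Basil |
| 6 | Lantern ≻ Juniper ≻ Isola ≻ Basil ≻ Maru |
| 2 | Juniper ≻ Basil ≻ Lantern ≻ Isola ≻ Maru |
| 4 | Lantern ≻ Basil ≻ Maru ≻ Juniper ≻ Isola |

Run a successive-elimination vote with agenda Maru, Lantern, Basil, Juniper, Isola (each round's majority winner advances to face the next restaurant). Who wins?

Round 1: Maru vs Lantern — 7–12, Lantern advances.
Round 2: Lantern vs Basil — 17–2, Lantern advances.
Round 3: Lantern vs Juniper — 17–2, Lantern advances.
Round 4: Lantern vs Isola — 12–7, Lantern advances.
Lantern survives the agenda.

Lantern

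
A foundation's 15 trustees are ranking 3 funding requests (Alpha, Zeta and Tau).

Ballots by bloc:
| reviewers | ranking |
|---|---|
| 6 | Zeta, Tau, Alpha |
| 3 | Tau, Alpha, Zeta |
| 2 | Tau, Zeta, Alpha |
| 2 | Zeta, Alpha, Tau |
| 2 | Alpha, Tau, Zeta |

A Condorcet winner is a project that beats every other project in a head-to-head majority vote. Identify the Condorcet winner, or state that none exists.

Head-to-head results (15 reviewers):
Alpha vs Zeta: Alpha is ranked higher on 3+2 = 5 ballots, Zeta on 10. Zeta wins 10–5.
Alpha vs Tau: Alpha preferred on 2+2 = 4 ballots; Tau wins 11–4.
Zeta vs Tau: 6+2 = 8 for Zeta, 7 for Tau — Zeta by 8–7.
Zeta defeats every rival head-to-head and is the Condorcet winner.

Zeta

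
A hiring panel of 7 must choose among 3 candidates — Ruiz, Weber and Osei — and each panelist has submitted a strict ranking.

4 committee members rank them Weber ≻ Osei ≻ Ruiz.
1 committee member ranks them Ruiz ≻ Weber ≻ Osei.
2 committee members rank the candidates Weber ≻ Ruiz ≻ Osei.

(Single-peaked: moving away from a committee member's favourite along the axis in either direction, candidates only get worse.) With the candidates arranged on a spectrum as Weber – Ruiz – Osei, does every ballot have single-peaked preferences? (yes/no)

Axis positions: Weber=1, Ruiz=2, Osei=3.
Group 1: ranking walks positions 1-3-2; Osei is ranked above Ruiz even though Ruiz lies between Osei and the peak Weber on the axis — preferences dip and rise again. Not single-peaked.
Group 2 (peak Ruiz at position 2): ranking walks positions 2-1-3, expanding outward from the peak — single-peaked.
Group 3 (peak Weber at position 1): ranking walks positions 1-2-3, expanding outward from the peak — single-peaked.
Group 1 violates single-peakedness, so the profile is not single-peaked on this axis.

no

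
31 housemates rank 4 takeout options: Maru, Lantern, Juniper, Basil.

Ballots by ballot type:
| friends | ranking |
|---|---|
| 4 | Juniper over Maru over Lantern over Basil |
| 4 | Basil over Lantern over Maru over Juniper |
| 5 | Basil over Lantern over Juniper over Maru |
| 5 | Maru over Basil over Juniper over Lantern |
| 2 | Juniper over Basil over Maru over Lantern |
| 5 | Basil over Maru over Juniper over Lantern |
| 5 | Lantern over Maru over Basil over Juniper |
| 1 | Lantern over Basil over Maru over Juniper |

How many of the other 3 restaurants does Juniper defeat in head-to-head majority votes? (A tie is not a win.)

1

Juniper against each rival (31 friends):
Juniper vs Maru: Maru wins 20–11.
Juniper vs Lantern: 16 to 15, Juniper.
Juniper vs Basil: 4+2 = 6 for Juniper, 25 for Basil — Basil by 25–6.
Juniper beats Lantern; loses to Maru, Basil — 1 pairwise win.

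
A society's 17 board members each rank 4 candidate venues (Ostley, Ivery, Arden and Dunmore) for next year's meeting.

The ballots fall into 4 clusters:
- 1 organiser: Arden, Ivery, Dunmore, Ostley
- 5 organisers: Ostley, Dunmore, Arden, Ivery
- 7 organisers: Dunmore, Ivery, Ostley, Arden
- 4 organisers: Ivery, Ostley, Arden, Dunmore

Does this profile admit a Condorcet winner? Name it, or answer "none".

Pairwise majorities:
Ostley vs Ivery: Ostley is ranked higher on 5 ballots, Ivery on 12. Ivery wins 12–5.
Ostley vs Arden: Ostley preferred on 5+7+4 = 16 ballots; Ostley wins 16–1.
Ostley vs Dunmore: Ostley, 9–8.
Ivery vs Arden: Ivery preferred on 7+4 = 11 ballots; Ivery wins 11–6.
Ivery vs Dunmore: Ivery is ranked higher on 1+4 = 5 ballots, Dunmore on 12. Dunmore wins 12–5.
Arden–Dunmore: Dunmore 12–5.
Each city drops at least one matchup (Ostley loses to Ivery; Ivery loses to Dunmore; Arden loses to Ostley; Dunmore loses to Ostley); the cycle Ostley → Dunmore → Ivery → Ostley rules out a Condorcet winner.

none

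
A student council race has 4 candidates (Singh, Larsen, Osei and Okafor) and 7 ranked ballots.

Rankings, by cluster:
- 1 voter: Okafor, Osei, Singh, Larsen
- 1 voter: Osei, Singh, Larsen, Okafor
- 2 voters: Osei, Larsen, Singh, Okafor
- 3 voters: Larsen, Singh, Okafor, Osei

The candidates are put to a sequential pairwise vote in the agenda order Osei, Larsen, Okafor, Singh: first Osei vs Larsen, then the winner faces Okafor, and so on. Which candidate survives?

Singh

Round 1: Osei vs Larsen — 4–3, Osei advances.
Round 2: Osei vs Okafor — 3–4, Okafor advances.
Round 3: Okafor vs Singh — 1–6, Singh advances.
Singh survives the agenda.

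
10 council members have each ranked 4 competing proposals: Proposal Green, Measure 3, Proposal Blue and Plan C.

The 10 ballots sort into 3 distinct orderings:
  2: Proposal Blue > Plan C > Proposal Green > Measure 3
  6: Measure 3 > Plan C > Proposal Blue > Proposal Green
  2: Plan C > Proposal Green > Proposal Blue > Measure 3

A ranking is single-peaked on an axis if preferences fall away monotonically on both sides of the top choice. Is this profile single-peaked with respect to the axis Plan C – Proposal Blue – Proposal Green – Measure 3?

no

Axis positions: Plan C=1, Proposal Blue=2, Proposal Green=3, Measure 3=4.
Ballot type 1 (peak Proposal Blue at position 2): ranking walks positions 2-1-3-4, expanding outward from the peak — single-peaked.
Ballot type 2: ranking walks positions 4-1-2-3; Plan C is ranked above Proposal Green even though Proposal Green lies between Plan C and the peak Measure 3 on the axis — preferences dip and rise again. Not single-peaked.
Ballot type 3: ranking walks positions 1-3-2-4; Proposal Green is ranked above Proposal Blue even though Proposal Blue lies between Proposal Green and the peak Plan C on the axis — preferences dip and rise again. Not single-peaked.
Ballot type 2 violates single-peakedness, so the profile is not single-peaked on this axis.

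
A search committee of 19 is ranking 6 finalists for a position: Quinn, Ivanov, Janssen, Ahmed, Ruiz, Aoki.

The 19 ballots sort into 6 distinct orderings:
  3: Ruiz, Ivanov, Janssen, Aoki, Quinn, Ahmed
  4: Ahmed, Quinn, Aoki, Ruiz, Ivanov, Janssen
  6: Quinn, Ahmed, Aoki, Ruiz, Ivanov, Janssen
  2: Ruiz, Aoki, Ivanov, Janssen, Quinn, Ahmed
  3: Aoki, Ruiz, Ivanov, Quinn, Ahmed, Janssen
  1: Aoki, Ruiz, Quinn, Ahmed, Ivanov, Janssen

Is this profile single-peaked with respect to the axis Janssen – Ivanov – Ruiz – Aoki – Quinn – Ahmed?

yes

Axis positions: Janssen=1, Ivanov=2, Ruiz=3, Aoki=4, Quinn=5, Ahmed=6.
Type 1 (peak Ruiz at position 3): ranking walks positions 3-2-1-4-5-6, expanding outward from the peak — single-peaked.
Type 2 (peak Ahmed at position 6): ranking walks positions 6-5-4-3-2-1, expanding outward from the peak — single-peaked.
Type 3 (peak Quinn at position 5): ranking walks positions 5-6-4-3-2-1, expanding outward from the peak — single-peaked.
Type 4 (peak Ruiz at position 3): ranking walks positions 3-4-2-1-5-6, expanding outward from the peak — single-peaked.
Type 5 (peak Aoki at position 4): ranking walks positions 4-3-2-5-6-1, expanding outward from the peak — single-peaked.
Type 6 (peak Aoki at position 4): ranking walks positions 4-3-5-6-2-1, expanding outward from the peak — single-peaked.
Every ranking is single-peaked on this axis.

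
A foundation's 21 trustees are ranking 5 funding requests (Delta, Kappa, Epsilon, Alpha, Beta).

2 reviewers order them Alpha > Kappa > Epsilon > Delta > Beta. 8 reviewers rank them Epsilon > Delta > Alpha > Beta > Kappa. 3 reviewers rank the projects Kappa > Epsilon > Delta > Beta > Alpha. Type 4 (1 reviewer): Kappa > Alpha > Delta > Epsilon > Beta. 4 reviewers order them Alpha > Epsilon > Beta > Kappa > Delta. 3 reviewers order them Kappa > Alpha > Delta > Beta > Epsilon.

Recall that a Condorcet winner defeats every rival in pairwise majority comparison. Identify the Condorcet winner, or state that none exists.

Epsilon

Pairwise majorities:
Delta–Kappa: Kappa 13–8.
Delta vs Epsilon: Epsilon wins 17–4.
Delta vs Alpha: Delta, 11–10.
Delta vs Beta: Delta wins 17–4.
Kappa vs Epsilon: Epsilon wins 12–9.
Kappa vs Alpha: Alpha wins 14–7.
Kappa vs Beta: Beta wins 12–9.
Epsilon–Alpha: Epsilon 11–10.
Epsilon vs Beta: Epsilon wins 18–3.
Alpha vs Beta: Alpha, 18–3.
Epsilon beats each of Delta, Kappa, Alpha, Beta — Epsilon is the Condorcet winner.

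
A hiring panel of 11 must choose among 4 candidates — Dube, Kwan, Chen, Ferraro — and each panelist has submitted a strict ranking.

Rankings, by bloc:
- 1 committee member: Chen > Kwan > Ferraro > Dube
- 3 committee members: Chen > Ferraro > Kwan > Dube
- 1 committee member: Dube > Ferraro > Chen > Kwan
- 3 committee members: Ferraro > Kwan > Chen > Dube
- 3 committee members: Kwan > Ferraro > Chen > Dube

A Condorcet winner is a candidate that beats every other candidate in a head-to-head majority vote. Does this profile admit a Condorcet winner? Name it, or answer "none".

Check each pair by majority over 11 ballots:
Dube vs Kwan: 1 to 10, Kwan.
Dube vs Chen: 1 to 10, Chen.
Dube vs Ferraro: Dube preferred on 1 ballot; Ferraro wins 10–1.
Kwan vs Chen: Kwan is ranked higher on 3+3 = 6 ballots, Chen on 5. Kwan wins 6–5.
Kwan vs Ferraro: 4 to 7, Ferraro.
Chen vs Ferraro: 1+3 = 4 for Chen, 7 for Ferraro — Ferraro by 7–4.
Ferraro defeats every rival head-to-head and is the Condorcet winner.

Ferraro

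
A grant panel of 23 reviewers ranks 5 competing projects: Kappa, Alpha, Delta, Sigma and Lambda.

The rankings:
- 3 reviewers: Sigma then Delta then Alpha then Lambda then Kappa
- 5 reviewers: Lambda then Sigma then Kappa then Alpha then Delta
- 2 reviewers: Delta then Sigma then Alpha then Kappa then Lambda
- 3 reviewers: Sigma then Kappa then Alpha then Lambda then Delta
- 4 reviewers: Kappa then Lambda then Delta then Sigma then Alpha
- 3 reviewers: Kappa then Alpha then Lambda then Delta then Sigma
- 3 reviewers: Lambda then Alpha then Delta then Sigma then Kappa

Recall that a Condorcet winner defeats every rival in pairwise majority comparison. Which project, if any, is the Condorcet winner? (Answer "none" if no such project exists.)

none

Head-to-head results (23 reviewers):
Kappa vs Alpha: 5+3+4+3 = 15 for Kappa, 8 for Alpha — Kappa by 15–8.
Kappa–Delta: Kappa 15–8.
Kappa vs Sigma: Kappa is ranked higher on 4+3 = 7 ballots, Sigma on 16. Sigma wins 16–7.
Kappa vs Lambda: 2+3+4+3 = 12 for Kappa, 11 for Lambda — Kappa by 12–11.
Alpha vs Delta: Alpha wins 14–9.
Alpha vs Sigma: Sigma, 17–6.
Alpha vs Lambda: Lambda wins 12–11.
Delta vs Sigma: 2+4+3+3 = 12 for Delta, 11 for Sigma — Delta by 12–11.
Delta vs Lambda: Lambda, 18–5.
Sigma vs Lambda: Lambda, 15–8.
No project is unbeaten: Kappa loses to Sigma; Alpha loses to Kappa; Delta loses to Kappa; Sigma loses to Delta; Lambda loses to Kappa. In particular Kappa > Delta > Sigma > Kappa is a majority cycle — no Condorcet winner exists.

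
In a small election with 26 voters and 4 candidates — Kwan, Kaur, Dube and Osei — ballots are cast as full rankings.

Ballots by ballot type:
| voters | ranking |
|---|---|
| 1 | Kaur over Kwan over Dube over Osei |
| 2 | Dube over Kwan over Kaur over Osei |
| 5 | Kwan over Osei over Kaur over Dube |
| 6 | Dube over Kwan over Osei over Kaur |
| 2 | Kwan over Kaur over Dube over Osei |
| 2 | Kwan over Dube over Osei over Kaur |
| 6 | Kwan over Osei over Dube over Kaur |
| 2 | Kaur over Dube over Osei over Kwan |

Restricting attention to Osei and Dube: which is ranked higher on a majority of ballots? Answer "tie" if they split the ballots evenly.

Ballots ranking Osei above Dube: 5 + 6 = 11.
Ballots ranking Dube above Osei: 26 − 11 = 15.
Dube wins the head-to-head 15–11.

Dube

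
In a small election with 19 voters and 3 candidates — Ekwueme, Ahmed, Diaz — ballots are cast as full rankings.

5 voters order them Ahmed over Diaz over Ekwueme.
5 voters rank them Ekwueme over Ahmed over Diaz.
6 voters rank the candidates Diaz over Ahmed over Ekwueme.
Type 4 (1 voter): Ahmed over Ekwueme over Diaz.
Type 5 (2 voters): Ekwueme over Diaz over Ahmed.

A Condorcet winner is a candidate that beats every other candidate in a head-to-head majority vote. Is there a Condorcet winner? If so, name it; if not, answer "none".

Ahmed

Pairwise majorities:
Ekwueme vs Ahmed: Ahmed, 12–7.
Ekwueme vs Diaz: Diaz wins 11–8.
Ahmed vs Diaz: Ahmed wins 11–8.
Only Ahmed has no losses; Ahmed is the Condorcet winner.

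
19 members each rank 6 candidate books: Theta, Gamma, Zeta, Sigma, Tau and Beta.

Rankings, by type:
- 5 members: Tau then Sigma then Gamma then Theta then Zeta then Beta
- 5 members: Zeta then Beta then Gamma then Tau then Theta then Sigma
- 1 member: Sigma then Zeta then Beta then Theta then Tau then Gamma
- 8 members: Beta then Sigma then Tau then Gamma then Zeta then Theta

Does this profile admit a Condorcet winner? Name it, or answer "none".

none

Check each pair by majority over 19 ballots:
Theta–Gamma: Gamma 18–1.
Theta vs Zeta: Zeta wins 14–5.
Theta vs Sigma: 5 for Theta, 14 for Sigma — Sigma by 14–5.
Theta vs Tau: 1 for Theta, 18 for Tau — Tau by 18–1.
Theta vs Beta: 5 for Theta, 14 for Beta — Beta by 14–5.
Gamma vs Zeta: Gamma, 13–6.
Gamma vs Sigma: Sigma, 14–5.
Gamma vs Tau: Gamma is ranked higher on 5 ballots, Tau on 14. Tau wins 14–5.
Gamma vs Beta: Beta, 14–5.
Zeta vs Sigma: 5 to 14, Sigma.
Zeta vs Tau: Tau wins 13–6.
Zeta vs Beta: 11 to 8, Zeta.
Sigma vs Tau: Tau wins 10–9.
Sigma vs Beta: Beta, 13–6.
Tau vs Beta: Tau preferred on 5 ballots; Beta wins 14–5.
Each book drops at least one matchup (Theta loses to Gamma; Gamma loses to Sigma; Zeta loses to Gamma; Sigma loses to Tau; Tau loses to Beta; Beta loses to Zeta); the cycle Gamma > Zeta > Beta > Gamma rules out a Condorcet winner.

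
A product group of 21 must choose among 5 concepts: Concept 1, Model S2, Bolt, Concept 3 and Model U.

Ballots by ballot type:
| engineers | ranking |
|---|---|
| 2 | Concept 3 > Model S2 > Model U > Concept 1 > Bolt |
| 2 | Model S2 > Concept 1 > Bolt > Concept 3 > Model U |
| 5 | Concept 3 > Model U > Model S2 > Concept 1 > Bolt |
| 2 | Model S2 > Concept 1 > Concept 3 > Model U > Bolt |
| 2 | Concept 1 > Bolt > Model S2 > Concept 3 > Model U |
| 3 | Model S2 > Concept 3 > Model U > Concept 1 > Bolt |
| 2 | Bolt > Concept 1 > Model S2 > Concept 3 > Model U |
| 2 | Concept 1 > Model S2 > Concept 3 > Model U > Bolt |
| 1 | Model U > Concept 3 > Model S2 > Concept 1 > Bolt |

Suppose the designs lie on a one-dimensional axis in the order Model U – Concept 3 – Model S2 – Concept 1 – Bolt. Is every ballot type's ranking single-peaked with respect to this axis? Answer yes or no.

yes

Axis positions: Model U=1, Concept 3=2, Model S2=3, Concept 1=4, Bolt=5.
Ballot type 1 (peak Concept 3 at position 2): ranking walks positions 2-3-1-4-5, expanding outward from the peak — single-peaked.
Ballot type 2 (peak Model S2 at position 3): ranking walks positions 3-4-5-2-1, expanding outward from the peak — single-peaked.
Ballot type 3 (peak Concept 3 at position 2): ranking walks positions 2-1-3-4-5, expanding outward from the peak — single-peaked.
Ballot type 4 (peak Model S2 at position 3): ranking walks positions 3-4-2-1-5, expanding outward from the peak — single-peaked.
Ballot type 5 (peak Concept 1 at position 4): ranking walks positions 4-5-3-2-1, expanding outward from the peak — single-peaked.
Ballot type 6 (peak Model S2 at position 3): ranking walks positions 3-2-1-4-5, expanding outward from the peak — single-peaked.
Ballot type 7 (peak Bolt at position 5): ranking walks positions 5-4-3-2-1, expanding outward from the peak — single-peaked.
Ballot type 8 (peak Concept 1 at position 4): ranking walks positions 4-3-2-1-5, expanding outward from the peak — single-peaked.
Ballot type 9 (peak Model U at position 1): ranking walks positions 1-2-3-4-5, expanding outward from the peak — single-peaked.
Every ranking is single-peaked on this axis.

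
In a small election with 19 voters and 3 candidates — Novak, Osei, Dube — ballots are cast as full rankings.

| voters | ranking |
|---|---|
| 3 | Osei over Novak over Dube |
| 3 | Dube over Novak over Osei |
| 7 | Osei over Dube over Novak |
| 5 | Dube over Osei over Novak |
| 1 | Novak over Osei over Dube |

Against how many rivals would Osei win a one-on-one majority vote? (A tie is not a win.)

2

Osei against each rival (19 voters):
Osei vs Novak: Osei, 15–4.
Osei vs Dube: 11 to 8, Osei.
Osei beats Novak, Dube — 2 pairwise wins.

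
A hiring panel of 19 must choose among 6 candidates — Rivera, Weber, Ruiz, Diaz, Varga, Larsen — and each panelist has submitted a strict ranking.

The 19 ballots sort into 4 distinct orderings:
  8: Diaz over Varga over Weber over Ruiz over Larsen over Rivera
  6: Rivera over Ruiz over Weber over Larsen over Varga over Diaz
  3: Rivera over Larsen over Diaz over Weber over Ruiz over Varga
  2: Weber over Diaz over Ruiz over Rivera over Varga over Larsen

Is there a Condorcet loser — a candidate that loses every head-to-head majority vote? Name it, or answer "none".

Larsen

Head-to-head results (19 committee members):
Rivera vs Weber: 9 to 10, Weber.
Rivera vs Ruiz: Rivera is ranked higher on 6+3 = 9 ballots, Ruiz on 10. Ruiz wins 10–9.
Rivera–Diaz: Diaz 10–9.
Rivera vs Varga: 11 to 8, Rivera.
Rivera–Larsen: Rivera 11–8.
Weber vs Ruiz: Weber wins 13–6.
Weber vs Diaz: Diaz, 11–8.
Weber vs Varga: Weber preferred on 6+3+2 = 11 ballots; Weber wins 11–8.
Weber vs Larsen: 8+6+2 = 16 for Weber, 3 for Larsen — Weber by 16–3.
Ruiz vs Diaz: Diaz, 13–6.
Ruiz vs Varga: 11 to 8, Ruiz.
Ruiz vs Larsen: Ruiz preferred on 8+6+2 = 16 ballots; Ruiz wins 16–3.
Diaz–Varga: Diaz 13–6.
Diaz vs Larsen: 10 to 9, Diaz.
Varga vs Larsen: 10 to 9, Varga.
Only Larsen has no wins; Larsen is the Condorcet loser.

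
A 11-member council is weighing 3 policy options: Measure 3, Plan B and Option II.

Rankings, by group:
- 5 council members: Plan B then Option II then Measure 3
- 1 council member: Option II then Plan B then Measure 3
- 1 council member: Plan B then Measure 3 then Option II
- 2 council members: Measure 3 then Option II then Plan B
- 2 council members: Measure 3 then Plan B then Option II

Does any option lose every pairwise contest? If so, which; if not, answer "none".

Pairwise majorities:
Measure 3 vs Plan B: 4 to 7, Plan B.
Measure 3 vs Option II: Option II, 6–5.
Plan B vs Option II: 5+1+2 = 8 for Plan B, 3 for Option II — Plan B by 8–3.
Measure 3 is beaten in every head-to-head and is the Condorcet loser.

Measure 3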